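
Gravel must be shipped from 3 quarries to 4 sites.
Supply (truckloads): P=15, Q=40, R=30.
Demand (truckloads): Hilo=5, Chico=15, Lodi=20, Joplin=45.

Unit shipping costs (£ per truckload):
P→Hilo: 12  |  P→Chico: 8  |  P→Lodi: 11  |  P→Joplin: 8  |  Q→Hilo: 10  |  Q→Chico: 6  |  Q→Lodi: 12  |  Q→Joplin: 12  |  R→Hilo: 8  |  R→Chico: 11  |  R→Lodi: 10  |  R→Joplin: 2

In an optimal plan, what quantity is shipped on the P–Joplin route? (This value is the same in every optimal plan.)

15

The minimum-cost plan:
  P–Joplin: 15 × £8 = £120
  Q–Hilo: 5 × £10 = £50
  Q–Chico: 15 × £6 = £90
  Q–Lodi: 20 × £12 = £240
  R–Joplin: 30 × £2 = £60
Total cost = £560.
So P→Joplin carries 15 truckloads.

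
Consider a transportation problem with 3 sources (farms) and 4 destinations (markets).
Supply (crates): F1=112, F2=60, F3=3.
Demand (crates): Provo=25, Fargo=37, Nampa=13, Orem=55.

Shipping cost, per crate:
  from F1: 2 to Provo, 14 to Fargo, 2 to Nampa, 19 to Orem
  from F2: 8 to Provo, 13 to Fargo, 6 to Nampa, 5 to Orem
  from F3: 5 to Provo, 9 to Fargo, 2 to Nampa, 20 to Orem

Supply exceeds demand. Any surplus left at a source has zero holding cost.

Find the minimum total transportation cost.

849

One minimum-cost allocation:
  F1->Provo: 25 × 2 = 50
  F1->Fargo: 29 × 14 = 406
  F1->Nampa: 13 × 2 = 26
  F2->Fargo: 5 × 13 = 65
  F2->Orem: 55 × 5 = 275
  F3->Fargo: 3 × 9 = 27
Total = 50 + 406 + 26 + 65 + 275 + 27 = 849.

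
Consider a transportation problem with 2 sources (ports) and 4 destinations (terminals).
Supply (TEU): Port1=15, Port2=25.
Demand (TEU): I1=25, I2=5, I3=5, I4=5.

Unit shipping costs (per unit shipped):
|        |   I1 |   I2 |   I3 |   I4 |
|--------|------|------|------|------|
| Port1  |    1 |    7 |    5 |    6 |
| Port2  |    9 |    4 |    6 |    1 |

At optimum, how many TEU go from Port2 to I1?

10

The minimum-cost plan:
  Port1->I1: 15 TEU
  Port2->I1: 10 TEU
  Port2->I2: 5 TEU
  Port2->I3: 5 TEU
  Port2->I4: 5 TEU
Total cost = 160.
So Port2→I1 carries 10 TEU.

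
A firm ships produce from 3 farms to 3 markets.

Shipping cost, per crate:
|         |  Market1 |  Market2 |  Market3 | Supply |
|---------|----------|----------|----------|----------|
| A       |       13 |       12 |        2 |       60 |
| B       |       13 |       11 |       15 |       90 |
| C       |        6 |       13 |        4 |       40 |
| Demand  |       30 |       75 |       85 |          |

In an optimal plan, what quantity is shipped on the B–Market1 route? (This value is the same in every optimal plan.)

15

Solving gives:
  A->Market3: 60 × 2 = 120
  B->Market1: 15 × 13 = 195
  B->Market2: 75 × 11 = 825
  C->Market1: 15 × 6 = 90
  C->Market3: 25 × 4 = 100
Total cost = 1330.
So B→Market1 carries 15 crates.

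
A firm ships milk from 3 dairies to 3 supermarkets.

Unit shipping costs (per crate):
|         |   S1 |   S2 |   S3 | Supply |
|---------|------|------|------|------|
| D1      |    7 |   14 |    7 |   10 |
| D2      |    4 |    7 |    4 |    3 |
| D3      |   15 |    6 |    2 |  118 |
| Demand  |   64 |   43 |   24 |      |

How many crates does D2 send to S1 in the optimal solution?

Solving gives:
  D1–S1: 10 crates
  D2–S1: 3 crates
  D3–S1: 51 crates
  D3–S2: 43 crates
  D3–S3: 24 crates
Total cost = 1153.
So D2→S1 carries 3 crates.

3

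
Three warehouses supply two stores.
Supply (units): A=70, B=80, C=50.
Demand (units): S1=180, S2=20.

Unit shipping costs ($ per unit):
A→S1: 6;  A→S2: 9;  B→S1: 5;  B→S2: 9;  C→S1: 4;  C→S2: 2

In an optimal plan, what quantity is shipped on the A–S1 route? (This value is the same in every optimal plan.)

70

Optimal shipments:
  A→S1: 70 × $6 = $420
  B→S1: 80 × $5 = $400
  C→S1: 30 × $4 = $120
  C→S2: 20 × $2 = $40
Total cost = $980.
So A→S1 carries 70 units.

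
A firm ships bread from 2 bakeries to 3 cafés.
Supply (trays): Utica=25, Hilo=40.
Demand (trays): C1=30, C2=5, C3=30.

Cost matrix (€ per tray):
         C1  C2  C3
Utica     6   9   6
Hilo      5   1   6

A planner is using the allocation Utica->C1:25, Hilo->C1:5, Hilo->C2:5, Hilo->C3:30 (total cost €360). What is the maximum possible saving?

Current plan cost = 25·6 + 5·5 + 5·1 + 30·6 = €360.
Optimal plan:
  Utica→C3: 25 trays
  Hilo→C1: 30 trays
  Hilo→C2: 5 trays
  Hilo→C3: 5 trays
Optimal cost = €335.
Saving = 360 − 335 = €25.

25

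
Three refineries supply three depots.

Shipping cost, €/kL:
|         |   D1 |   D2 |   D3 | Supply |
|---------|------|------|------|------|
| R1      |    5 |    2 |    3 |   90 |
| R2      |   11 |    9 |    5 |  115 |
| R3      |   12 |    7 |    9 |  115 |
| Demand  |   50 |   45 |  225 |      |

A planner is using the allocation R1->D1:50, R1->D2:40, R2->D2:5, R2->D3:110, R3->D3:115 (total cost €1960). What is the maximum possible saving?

Current plan cost = 50·5 + 40·2 + 5·9 + 110·5 + 115·9 = €1960.
Optimal plan:
  R1->D1: 50 × €5 = €250
  R1->D3: 40 × €3 = €120
  R2->D3: 115 × €5 = €575
  R3->D2: 45 × €7 = €315
  R3->D3: 70 × €9 = €630
Optimal cost = €1890.
Saving = 1960 − 1890 = €70.

70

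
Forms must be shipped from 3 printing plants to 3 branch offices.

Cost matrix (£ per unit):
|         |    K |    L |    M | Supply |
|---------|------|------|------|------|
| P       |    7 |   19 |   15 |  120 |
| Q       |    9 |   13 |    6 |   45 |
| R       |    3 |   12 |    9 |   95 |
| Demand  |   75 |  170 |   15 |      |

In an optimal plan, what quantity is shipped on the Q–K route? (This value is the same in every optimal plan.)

0

Optimal shipments:
  P→K: 75 × £7 = £525
  P→L: 45 × £19 = £855
  Q→L: 30 × £13 = £390
  Q→M: 15 × £6 = £90
  R→L: 95 × £12 = £1140
Total cost = £3000.
The route Q→K is not used.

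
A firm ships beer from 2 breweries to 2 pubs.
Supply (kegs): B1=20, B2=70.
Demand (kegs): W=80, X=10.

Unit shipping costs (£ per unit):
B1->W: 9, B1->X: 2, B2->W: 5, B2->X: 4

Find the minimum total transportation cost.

Optimal allocation:
  B1->W: 10 × £9 = £90
  B1->X: 10 × £2 = £20
  B2->W: 70 × £5 = £350
Total = 90 + 20 + 350 = £460.

460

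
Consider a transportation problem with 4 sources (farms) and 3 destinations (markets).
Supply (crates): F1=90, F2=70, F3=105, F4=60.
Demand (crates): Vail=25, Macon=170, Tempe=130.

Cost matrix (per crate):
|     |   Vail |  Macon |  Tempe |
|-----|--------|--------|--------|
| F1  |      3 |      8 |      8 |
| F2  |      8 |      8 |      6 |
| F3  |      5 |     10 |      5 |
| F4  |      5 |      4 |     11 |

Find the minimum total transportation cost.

1870

An optimal shipping plan:
  F1→Vail: 25 × 3 = 75
  F1→Macon: 65 × 8 = 520
  F2→Macon: 45 × 8 = 360
  F2→Tempe: 25 × 6 = 150
  F3→Tempe: 105 × 5 = 525
  F4→Macon: 60 × 4 = 240
Total = 75 + 520 + 360 + 150 + 525 + 240 = 1870.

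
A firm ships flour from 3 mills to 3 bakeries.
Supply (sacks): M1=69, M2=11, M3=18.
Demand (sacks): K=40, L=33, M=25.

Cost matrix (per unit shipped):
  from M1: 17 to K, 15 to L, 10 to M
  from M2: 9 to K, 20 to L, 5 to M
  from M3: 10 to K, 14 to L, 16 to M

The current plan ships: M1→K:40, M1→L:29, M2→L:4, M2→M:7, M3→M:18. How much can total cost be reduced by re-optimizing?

307

Current plan cost = 40·17 + 29·15 + 4·20 + 7·5 + 18·16 = 1518.
Optimal plan:
  M1 to K: 11 × 17 = 187
  M1 to L: 33 × 15 = 495
  M1 to M: 25 × 10 = 250
  M2 to K: 11 × 9 = 99
  M3 to K: 18 × 10 = 180
Optimal cost = 1211.
Saving = 1518 − 1211 = 307.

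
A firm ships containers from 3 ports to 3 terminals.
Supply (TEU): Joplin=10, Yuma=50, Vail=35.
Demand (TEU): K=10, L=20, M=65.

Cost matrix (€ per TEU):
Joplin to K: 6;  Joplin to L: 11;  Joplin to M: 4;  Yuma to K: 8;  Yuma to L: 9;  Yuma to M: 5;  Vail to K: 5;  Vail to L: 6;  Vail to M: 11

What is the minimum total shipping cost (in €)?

515

An optimal shipping plan:
  Joplin to M: 10 × €4 = €40
  Yuma to M: 50 × €5 = €250
  Vail to K: 10 × €5 = €50
  Vail to L: 20 × €6 = €120
  Vail to M: 5 × €11 = €55
Total = 40 + 250 + 50 + 120 + 55 = €515.
(Supply check: Joplin ships 10; Yuma ships 50; Vail ships 35.)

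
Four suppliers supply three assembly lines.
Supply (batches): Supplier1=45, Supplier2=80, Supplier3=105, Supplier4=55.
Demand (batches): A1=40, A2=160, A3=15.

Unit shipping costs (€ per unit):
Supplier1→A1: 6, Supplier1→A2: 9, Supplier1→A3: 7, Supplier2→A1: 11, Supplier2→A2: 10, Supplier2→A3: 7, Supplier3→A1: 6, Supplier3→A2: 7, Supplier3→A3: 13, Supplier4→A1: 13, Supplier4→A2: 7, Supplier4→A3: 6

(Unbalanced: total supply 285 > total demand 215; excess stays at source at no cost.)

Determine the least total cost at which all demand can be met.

1465

Optimal allocation:
  Supplier1->A1: 40 × €6 = €240
  Supplier1->A3: 5 × €7 = €35
  Supplier2->A3: 10 × €7 = €70
  Supplier3->A2: 105 × €7 = €735
  Supplier4->A2: 55 × €7 = €385
Total = 240 + 35 + 70 + 735 + 385 = €1465.
(Supply check: Supplier1 ships 45; Supplier2 ships 10; Supplier3 ships 105; Supplier4 ships 55.)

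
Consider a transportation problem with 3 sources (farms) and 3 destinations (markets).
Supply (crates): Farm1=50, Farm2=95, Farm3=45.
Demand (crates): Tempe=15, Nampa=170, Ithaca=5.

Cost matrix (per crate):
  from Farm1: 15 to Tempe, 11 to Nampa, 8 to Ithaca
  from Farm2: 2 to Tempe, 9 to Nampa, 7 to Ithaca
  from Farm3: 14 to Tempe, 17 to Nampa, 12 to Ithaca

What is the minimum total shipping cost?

An optimal shipping plan:
  Farm1→Nampa: 50 × 11 = 550
  Farm2→Tempe: 15 × 2 = 30
  Farm2→Nampa: 80 × 9 = 720
  Farm3→Nampa: 40 × 17 = 680
  Farm3→Ithaca: 5 × 12 = 60
Total = 550 + 30 + 720 + 680 + 60 = 2040.

2040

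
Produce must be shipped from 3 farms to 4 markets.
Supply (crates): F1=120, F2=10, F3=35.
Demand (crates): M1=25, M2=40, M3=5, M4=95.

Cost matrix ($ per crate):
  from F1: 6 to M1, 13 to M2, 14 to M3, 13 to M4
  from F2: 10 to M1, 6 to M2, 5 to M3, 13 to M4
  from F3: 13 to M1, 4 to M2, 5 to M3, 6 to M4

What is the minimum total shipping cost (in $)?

1580

Optimal allocation:
  F1–M1: 25 × $6 = $150
  F1–M4: 95 × $13 = $1235
  F2–M2: 5 × $6 = $30
  F2–M3: 5 × $5 = $25
  F3–M2: 35 × $4 = $140
Total = 150 + 1235 + 30 + 25 + 140 = $1580.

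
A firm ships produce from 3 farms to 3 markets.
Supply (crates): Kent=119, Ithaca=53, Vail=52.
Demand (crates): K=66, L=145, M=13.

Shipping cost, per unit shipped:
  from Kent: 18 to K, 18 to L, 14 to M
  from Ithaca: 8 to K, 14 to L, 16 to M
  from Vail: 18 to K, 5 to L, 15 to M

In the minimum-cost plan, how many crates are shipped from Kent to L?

93

Solving gives:
  Kent→K: 13 × 18 = 234
  Kent→L: 93 × 18 = 1674
  Kent→M: 13 × 14 = 182
  Ithaca→K: 53 × 8 = 424
  Vail→L: 52 × 5 = 260
Total cost = 2774.
So Kent→L carries 93 crates.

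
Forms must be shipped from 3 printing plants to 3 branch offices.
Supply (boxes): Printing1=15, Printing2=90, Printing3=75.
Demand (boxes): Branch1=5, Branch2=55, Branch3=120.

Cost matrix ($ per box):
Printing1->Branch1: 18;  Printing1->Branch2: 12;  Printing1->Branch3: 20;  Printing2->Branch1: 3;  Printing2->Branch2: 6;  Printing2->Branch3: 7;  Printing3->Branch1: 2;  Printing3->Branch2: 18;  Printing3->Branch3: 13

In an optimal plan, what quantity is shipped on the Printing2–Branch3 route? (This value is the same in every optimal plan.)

Solving gives:
  Printing1–Branch2: 15 × $12 = $180
  Printing2–Branch2: 40 × $6 = $240
  Printing2–Branch3: 50 × $7 = $350
  Printing3–Branch1: 5 × $2 = $10
  Printing3–Branch3: 70 × $13 = $910
Total cost = $1690.
So Printing2→Branch3 carries 50 boxes.

50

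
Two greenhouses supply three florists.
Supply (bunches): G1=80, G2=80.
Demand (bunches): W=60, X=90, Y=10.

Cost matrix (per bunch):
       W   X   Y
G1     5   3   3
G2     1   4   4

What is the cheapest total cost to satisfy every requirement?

An optimal shipping plan:
  G1 to X: 70 × 3 = 210
  G1 to Y: 10 × 3 = 30
  G2 to W: 60 × 1 = 60
  G2 to X: 20 × 4 = 80
Total = 210 + 30 + 60 + 80 = 380.

380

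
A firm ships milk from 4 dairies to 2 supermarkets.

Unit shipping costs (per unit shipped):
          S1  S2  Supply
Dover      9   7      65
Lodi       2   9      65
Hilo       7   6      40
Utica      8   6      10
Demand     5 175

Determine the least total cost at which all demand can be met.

1305

One minimum-cost allocation:
  Dover–S2: 65 × 7 = 455
  Lodi–S1: 5 × 2 = 10
  Lodi–S2: 60 × 9 = 540
  Hilo–S2: 40 × 6 = 240
  Utica–S2: 10 × 6 = 60
Total = 455 + 10 + 540 + 240 + 60 = 1305.
(Supply check: Dover ships 65; Lodi ships 65; Hilo ships 40; Utica ships 10.)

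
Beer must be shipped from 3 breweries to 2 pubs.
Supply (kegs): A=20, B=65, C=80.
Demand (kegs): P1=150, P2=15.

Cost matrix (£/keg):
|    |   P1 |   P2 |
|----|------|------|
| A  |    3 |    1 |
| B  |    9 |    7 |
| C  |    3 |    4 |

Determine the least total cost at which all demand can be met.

855

A cheapest plan:
  A→P1: 5 kegs
  A→P2: 15 kegs
  B→P1: 65 kegs
  C→P1: 80 kegs
Total cost = £855.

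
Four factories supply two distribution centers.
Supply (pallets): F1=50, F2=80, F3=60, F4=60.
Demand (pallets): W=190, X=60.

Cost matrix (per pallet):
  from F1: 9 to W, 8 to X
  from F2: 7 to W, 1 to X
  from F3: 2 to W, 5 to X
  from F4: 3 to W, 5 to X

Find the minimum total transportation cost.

950

An optimal shipping plan:
  F1–W: 50 × 9 = 450
  F2–W: 20 × 7 = 140
  F2–X: 60 × 1 = 60
  F3–W: 60 × 2 = 120
  F4–W: 60 × 3 = 180
Total = 450 + 140 + 60 + 120 + 180 = 950.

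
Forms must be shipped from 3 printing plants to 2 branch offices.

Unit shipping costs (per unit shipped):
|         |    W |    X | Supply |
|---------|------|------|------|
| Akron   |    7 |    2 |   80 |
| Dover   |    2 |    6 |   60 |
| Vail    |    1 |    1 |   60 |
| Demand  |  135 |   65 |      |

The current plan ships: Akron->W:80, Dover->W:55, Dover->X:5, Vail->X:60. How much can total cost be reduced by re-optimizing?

Current plan cost = 80·7 + 55·2 + 5·6 + 60·1 = 760.
Optimal plan:
  Akron->W: 15 × 7 = 105
  Akron->X: 65 × 2 = 130
  Dover->W: 60 × 2 = 120
  Vail->W: 60 × 1 = 60
Optimal cost = 415.
Saving = 760 − 415 = 345.

345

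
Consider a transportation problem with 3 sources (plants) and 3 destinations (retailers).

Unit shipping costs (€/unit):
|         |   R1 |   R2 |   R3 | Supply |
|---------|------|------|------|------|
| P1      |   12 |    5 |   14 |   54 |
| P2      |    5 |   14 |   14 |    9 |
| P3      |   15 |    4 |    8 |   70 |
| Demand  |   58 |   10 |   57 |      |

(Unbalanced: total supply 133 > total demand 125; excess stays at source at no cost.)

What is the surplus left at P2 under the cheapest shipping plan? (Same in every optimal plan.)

Minimum-cost shipments:
  P1->R1: 49 units
  P2->R1: 9 units
  P3->R2: 10 units
  P3->R3: 57 units
Total cost = €1129.
P2 ships 9 of its 9, leaving 0.

0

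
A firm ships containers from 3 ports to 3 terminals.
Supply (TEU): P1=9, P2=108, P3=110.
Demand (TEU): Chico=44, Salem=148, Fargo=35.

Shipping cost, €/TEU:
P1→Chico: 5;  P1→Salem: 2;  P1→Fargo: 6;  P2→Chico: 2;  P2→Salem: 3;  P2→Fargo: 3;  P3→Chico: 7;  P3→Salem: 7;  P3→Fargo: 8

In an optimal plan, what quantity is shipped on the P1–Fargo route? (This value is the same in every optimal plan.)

0

The minimum-cost plan:
  P1–Salem: 9 TEU
  P2–Chico: 44 TEU
  P2–Salem: 29 TEU
  P2–Fargo: 35 TEU
  P3–Salem: 110 TEU
Total cost = €1068.
The route P1→Fargo is not used.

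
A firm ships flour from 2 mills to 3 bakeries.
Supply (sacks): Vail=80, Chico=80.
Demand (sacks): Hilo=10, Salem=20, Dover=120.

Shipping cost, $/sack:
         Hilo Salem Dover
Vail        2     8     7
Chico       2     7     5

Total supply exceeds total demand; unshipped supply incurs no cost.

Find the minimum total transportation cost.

An optimal shipping plan:
  Vail–Hilo: 10 sacks
  Vail–Salem: 20 sacks
  Vail–Dover: 40 sacks
  Chico–Dover: 80 sacks
Total cost = $860.

860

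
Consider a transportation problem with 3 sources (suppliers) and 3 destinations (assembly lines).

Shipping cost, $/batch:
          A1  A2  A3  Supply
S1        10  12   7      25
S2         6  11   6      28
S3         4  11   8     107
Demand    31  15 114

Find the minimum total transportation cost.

An optimal shipping plan:
  S1->A3: 25 batches
  S2->A3: 28 batches
  S3->A1: 31 batches
  S3->A2: 15 batches
  S3->A3: 61 batches
Total cost = $1120.

1120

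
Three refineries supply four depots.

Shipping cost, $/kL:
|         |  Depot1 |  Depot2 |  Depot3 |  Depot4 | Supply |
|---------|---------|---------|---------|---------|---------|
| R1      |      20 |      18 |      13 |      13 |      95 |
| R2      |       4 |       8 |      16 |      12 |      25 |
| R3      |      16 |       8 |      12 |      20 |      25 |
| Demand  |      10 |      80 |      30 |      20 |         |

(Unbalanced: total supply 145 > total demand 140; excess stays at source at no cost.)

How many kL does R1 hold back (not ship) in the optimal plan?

5

Minimum-cost shipments:
  R1 to Depot2: 40 × $18 = $720
  R1 to Depot3: 30 × $13 = $390
  R1 to Depot4: 20 × $13 = $260
  R2 to Depot1: 10 × $4 = $40
  R2 to Depot2: 15 × $8 = $120
  R3 to Depot2: 25 × $8 = $200
Total cost = $1730.
R1 ships 90 of its 95, leaving 5.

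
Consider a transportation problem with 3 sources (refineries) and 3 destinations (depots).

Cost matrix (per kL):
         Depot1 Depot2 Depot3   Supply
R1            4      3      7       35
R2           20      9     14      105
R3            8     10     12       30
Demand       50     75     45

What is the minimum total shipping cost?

Optimal allocation:
  R1 to Depot1: 20 × 4 = 80
  R1 to Depot3: 15 × 7 = 105
  R2 to Depot2: 75 × 9 = 675
  R2 to Depot3: 30 × 14 = 420
  R3 to Depot1: 30 × 8 = 240
Total = 80 + 105 + 675 + 420 + 240 = 1520.

1520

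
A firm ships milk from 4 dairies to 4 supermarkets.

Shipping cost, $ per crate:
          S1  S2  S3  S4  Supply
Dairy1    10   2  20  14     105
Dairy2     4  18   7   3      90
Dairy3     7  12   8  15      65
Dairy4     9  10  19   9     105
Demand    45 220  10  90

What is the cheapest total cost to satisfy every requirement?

An optimal shipping plan:
  Dairy1->S2: 105 × $2 = $210
  Dairy2->S4: 90 × $3 = $270
  Dairy3->S1: 45 × $7 = $315
  Dairy3->S2: 10 × $12 = $120
  Dairy3->S3: 10 × $8 = $80
  Dairy4->S2: 105 × $10 = $1050
Total = 210 + 270 + 315 + 120 + 80 + 1050 = $2045.

2045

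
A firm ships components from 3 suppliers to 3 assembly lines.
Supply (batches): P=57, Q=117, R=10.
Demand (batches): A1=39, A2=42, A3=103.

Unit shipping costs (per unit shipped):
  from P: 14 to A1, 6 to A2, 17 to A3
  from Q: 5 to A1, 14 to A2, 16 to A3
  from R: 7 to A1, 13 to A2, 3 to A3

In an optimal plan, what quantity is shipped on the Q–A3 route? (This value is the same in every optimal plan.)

The minimum-cost plan:
  P–A2: 42 × 6 = 252
  P–A3: 15 × 17 = 255
  Q–A1: 39 × 5 = 195
  Q–A3: 78 × 16 = 1248
  R–A3: 10 × 3 = 30
Total cost = 1980.
So Q→A3 carries 78 batches.

78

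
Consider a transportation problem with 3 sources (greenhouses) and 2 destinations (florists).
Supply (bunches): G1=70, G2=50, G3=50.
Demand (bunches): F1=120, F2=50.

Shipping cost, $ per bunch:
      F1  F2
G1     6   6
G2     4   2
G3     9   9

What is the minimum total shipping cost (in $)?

970

Optimal allocation:
  G1->F1: 70 × $6 = $420
  G2->F2: 50 × $2 = $100
  G3->F1: 50 × $9 = $450
Total = 420 + 100 + 450 = $970.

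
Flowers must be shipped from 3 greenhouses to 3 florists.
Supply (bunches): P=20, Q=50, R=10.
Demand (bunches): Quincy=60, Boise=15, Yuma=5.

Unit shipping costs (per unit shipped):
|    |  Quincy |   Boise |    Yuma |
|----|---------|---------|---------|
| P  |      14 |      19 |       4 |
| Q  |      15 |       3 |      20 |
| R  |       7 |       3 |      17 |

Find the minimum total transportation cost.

870

Optimal allocation:
  P->Quincy: 15 × 14 = 210
  P->Yuma: 5 × 4 = 20
  Q->Quincy: 35 × 15 = 525
  Q->Boise: 15 × 3 = 45
  R->Quincy: 10 × 7 = 70
Total = 210 + 20 + 525 + 45 + 70 = 870.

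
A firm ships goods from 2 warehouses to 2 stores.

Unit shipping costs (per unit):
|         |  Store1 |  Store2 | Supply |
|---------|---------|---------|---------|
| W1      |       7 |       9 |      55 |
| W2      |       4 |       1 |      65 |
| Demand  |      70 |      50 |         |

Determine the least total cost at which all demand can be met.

A cheapest plan:
  W1 to Store1: 55 units
  W2 to Store1: 15 units
  W2 to Store2: 50 units
Total cost = 495.
(Supply check: W1 ships 55; W2 ships 65.)

495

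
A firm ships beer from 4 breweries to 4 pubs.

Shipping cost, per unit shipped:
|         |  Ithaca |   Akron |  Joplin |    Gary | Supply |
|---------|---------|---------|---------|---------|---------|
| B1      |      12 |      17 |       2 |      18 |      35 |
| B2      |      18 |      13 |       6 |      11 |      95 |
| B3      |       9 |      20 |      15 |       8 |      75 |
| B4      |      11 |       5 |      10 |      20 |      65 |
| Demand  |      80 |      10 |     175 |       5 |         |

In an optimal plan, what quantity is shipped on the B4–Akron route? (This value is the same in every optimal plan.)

The minimum-cost plan:
  B1->Joplin: 35 × 2 = 70
  B2->Joplin: 95 × 6 = 570
  B3->Ithaca: 70 × 9 = 630
  B3->Gary: 5 × 8 = 40
  B4->Ithaca: 10 × 11 = 110
  B4->Akron: 10 × 5 = 50
  B4->Joplin: 45 × 10 = 450
Total cost = 1920.
So B4→Akron carries 10 kegs.

10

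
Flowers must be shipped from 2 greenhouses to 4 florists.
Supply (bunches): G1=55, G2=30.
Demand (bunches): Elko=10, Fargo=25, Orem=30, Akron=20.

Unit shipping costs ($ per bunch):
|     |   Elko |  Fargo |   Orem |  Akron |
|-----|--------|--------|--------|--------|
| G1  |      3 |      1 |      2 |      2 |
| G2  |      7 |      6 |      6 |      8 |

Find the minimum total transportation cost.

Optimal allocation:
  G1->Elko: 10 × $3 = $30
  G1->Fargo: 25 × $1 = $25
  G1->Akron: 20 × $2 = $40
  G2->Orem: 30 × $6 = $180
Total = 30 + 25 + 40 + 180 = $275.
(Supply check: G1 ships 55; G2 ships 30.)

275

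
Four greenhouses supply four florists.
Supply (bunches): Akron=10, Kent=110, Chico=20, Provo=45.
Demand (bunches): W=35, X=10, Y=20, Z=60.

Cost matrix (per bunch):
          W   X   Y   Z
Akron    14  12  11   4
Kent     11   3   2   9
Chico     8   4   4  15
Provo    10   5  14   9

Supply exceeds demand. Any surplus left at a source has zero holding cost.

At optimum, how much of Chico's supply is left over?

Minimum-cost shipments:
  Akron->Z: 10 bunches
  Kent->X: 10 bunches
  Kent->Y: 20 bunches
  Kent->Z: 50 bunches
  Chico->W: 20 bunches
  Provo->W: 15 bunches
Total cost = 870.
Chico ships 20 of its 20, leaving 0.

0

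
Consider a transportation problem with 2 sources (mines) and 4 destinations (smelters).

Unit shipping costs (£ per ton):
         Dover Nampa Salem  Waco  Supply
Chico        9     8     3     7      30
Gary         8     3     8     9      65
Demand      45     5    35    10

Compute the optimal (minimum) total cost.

595

A cheapest plan:
  Chico–Salem: 30 × £3 = £90
  Gary–Dover: 45 × £8 = £360
  Gary–Nampa: 5 × £3 = £15
  Gary–Salem: 5 × £8 = £40
  Gary–Waco: 10 × £9 = £90
Total = 90 + 360 + 15 + 40 + 90 = £595.
(Supply check: Chico ships 30; Gary ships 65.)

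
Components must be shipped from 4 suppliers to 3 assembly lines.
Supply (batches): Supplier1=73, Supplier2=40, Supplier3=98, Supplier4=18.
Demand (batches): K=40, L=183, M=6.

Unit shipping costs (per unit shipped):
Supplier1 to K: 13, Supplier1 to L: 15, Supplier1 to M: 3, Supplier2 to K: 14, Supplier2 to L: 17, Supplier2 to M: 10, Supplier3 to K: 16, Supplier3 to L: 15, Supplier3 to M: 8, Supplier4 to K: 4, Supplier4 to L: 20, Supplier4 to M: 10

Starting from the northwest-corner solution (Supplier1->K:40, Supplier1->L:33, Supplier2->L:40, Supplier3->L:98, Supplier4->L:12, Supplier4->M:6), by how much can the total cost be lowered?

Current plan cost = 40·13 + 33·15 + 40·17 + 98·15 + 12·20 + 6·10 = 3465.
Optimal plan:
  Supplier1->L: 67 × 15 = 1005
  Supplier1->M: 6 × 3 = 18
  Supplier2->K: 22 × 14 = 308
  Supplier2->L: 18 × 17 = 306
  Supplier3->L: 98 × 15 = 1470
  Supplier4->K: 18 × 4 = 72
Optimal cost = 3179.
Saving = 3465 − 3179 = 286.

286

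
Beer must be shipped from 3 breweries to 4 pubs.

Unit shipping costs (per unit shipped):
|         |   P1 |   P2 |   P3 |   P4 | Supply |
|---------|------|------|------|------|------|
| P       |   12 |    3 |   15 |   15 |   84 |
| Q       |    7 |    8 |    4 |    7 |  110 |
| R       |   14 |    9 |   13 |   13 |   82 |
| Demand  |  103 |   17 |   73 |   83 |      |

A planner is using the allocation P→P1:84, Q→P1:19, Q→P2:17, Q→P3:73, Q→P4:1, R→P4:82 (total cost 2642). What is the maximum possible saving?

170

Current plan cost = 84·12 + 19·7 + 17·8 + 73·4 + 1·7 + 82·13 = 2642.
Optimal plan:
  P–P1: 67 × 12 = 804
  P–P2: 17 × 3 = 51
  Q–P1: 36 × 7 = 252
  Q–P3: 73 × 4 = 292
  Q–P4: 1 × 7 = 7
  R–P4: 82 × 13 = 1066
Optimal cost = 2472.
Saving = 2642 − 2472 = 170.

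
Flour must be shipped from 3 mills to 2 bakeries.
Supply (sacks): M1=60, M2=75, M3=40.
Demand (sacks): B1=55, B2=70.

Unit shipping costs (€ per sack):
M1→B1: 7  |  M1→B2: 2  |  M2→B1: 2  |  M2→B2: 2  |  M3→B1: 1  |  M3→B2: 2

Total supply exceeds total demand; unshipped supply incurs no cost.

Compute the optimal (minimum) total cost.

210

One minimum-cost allocation:
  M1 to B2: 60 sacks
  M2 to B1: 15 sacks
  M2 to B2: 10 sacks
  M3 to B1: 40 sacks
Total cost = €210.
(Supply check: M1 ships 60; M2 ships 25; M3 ships 40.)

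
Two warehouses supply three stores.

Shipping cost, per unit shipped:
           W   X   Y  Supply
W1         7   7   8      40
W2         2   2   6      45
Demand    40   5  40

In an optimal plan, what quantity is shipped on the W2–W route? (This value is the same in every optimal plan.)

Solving gives:
  W1→Y: 40 × 8 = 320
  W2→W: 40 × 2 = 80
  W2→X: 5 × 2 = 10
Total cost = 410.
So W2→W carries 40 units.

40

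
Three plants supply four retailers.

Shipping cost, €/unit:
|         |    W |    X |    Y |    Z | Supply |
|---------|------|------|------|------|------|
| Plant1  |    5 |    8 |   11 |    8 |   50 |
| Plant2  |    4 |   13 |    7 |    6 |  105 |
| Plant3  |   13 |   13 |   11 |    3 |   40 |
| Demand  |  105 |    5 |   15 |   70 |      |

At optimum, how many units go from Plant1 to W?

Solving gives:
  Plant1->W: 45 × €5 = €225
  Plant1->X: 5 × €8 = €40
  Plant2->W: 60 × €4 = €240
  Plant2->Y: 15 × €7 = €105
  Plant2->Z: 30 × €6 = €180
  Plant3->Z: 40 × €3 = €120
Total cost = €910.
So Plant1→W carries 45 units.

45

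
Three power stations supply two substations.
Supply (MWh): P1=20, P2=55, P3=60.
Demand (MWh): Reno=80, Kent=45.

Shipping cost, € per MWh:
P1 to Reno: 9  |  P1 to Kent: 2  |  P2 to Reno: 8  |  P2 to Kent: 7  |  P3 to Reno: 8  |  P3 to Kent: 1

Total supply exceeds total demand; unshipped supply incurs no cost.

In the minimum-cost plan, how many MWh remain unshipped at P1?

An optimal plan:
  P1→Kent: 10 × €2 = €20
  P2→Reno: 55 × €8 = €440
  P3→Reno: 25 × €8 = €200
  P3→Kent: 35 × €1 = €35
Total cost = €695.
P1 ships 10 of its 20, leaving 10.

10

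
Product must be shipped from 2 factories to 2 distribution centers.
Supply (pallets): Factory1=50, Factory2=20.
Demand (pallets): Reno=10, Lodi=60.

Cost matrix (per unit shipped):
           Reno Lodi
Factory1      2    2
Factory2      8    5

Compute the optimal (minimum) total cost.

200

A cheapest plan:
  Factory1→Reno: 10 × 2 = 20
  Factory1→Lodi: 40 × 2 = 80
  Factory2→Lodi: 20 × 5 = 100
Total = 20 + 80 + 100 = 200.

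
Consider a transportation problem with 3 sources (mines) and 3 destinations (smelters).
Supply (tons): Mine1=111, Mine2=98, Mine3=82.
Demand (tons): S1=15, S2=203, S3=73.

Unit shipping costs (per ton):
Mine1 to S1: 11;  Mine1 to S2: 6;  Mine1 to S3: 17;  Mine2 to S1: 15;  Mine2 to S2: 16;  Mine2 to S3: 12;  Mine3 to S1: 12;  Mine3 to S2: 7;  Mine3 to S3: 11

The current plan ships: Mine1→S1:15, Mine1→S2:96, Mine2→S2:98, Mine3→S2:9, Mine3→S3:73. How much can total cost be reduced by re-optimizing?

674

Current plan cost = 15·11 + 96·6 + 98·16 + 9·7 + 73·11 = 3175.
Optimal plan:
  Mine1->S2: 111 × 6 = 666
  Mine2->S1: 15 × 15 = 225
  Mine2->S2: 10 × 16 = 160
  Mine2->S3: 73 × 12 = 876
  Mine3->S2: 82 × 7 = 574
Optimal cost = 2501.
Saving = 3175 − 2501 = 674.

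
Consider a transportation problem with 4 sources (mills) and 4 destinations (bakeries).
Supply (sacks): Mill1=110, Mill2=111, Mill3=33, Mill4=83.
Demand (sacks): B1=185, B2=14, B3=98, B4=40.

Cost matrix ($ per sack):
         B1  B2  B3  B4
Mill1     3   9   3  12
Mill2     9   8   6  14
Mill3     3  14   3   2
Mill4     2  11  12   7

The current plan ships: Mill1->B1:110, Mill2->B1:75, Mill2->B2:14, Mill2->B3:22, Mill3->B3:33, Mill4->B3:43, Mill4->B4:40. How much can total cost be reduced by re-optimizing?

853

Current plan cost = 110·3 + 75·9 + 14·8 + 22·6 + 33·3 + 43·12 + 40·7 = $2144.
Optimal plan:
  Mill1–B1: 109 × $3 = $327
  Mill1–B3: 1 × $3 = $3
  Mill2–B2: 14 × $8 = $112
  Mill2–B3: 97 × $6 = $582
  Mill3–B4: 33 × $2 = $66
  Mill4–B1: 76 × $2 = $152
  Mill4–B4: 7 × $7 = $49
Optimal cost = $1291.
Saving = 2144 − 1291 = $853.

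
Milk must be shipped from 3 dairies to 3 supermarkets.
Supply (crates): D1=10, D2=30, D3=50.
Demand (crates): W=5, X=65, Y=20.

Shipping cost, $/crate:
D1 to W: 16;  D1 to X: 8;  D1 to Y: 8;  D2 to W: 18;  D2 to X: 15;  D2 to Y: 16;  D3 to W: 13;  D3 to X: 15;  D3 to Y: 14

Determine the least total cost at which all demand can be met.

1250

Optimal allocation:
  D1–X: 10 × $8 = $80
  D2–X: 30 × $15 = $450
  D3–W: 5 × $13 = $65
  D3–X: 25 × $15 = $375
  D3–Y: 20 × $14 = $280
Total = 80 + 450 + 65 + 375 + 280 = $1250.
(Supply check: D1 ships 10; D2 ships 30; D3 ships 50.)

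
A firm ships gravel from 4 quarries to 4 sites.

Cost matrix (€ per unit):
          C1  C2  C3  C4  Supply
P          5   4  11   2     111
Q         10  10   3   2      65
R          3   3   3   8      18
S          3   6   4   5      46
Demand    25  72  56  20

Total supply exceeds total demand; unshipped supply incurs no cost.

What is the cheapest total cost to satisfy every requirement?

553

One minimum-cost allocation:
  P->C2: 54 truckloads
  P->C4: 20 truckloads
  Q->C3: 56 truckloads
  R->C2: 18 truckloads
  S->C1: 25 truckloads
Total cost = €553.
(Supply check: P ships 74; Q ships 56; R ships 18; S ships 25.)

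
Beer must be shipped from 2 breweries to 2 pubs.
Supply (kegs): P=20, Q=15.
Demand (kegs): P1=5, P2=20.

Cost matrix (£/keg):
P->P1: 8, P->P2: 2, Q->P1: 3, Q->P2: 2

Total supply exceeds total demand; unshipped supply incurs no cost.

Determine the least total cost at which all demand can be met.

55

An optimal shipping plan:
  P–P2: 10 kegs
  Q–P1: 5 kegs
  Q–P2: 10 kegs
Total cost = £55.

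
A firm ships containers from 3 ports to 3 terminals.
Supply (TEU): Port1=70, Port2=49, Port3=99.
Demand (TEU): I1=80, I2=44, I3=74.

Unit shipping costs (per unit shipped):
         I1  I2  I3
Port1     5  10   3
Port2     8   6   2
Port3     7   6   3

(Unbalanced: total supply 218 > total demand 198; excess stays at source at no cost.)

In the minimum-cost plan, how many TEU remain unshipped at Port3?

An optimal plan:
  Port1 to I1: 70 × 5 = 350
  Port2 to I3: 49 × 2 = 98
  Port3 to I1: 10 × 7 = 70
  Port3 to I2: 44 × 6 = 264
  Port3 to I3: 25 × 3 = 75
Total cost = 857.
Port3 ships 79 of its 99, leaving 20.

20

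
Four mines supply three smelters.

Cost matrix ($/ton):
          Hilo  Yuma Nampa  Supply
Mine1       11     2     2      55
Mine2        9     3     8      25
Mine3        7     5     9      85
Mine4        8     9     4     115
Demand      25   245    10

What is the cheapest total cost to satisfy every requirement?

A cheapest plan:
  Mine1->Yuma: 55 tons
  Mine2->Yuma: 25 tons
  Mine3->Yuma: 85 tons
  Mine4->Hilo: 25 tons
  Mine4->Yuma: 80 tons
  Mine4->Nampa: 10 tons
Total cost = $1570.

1570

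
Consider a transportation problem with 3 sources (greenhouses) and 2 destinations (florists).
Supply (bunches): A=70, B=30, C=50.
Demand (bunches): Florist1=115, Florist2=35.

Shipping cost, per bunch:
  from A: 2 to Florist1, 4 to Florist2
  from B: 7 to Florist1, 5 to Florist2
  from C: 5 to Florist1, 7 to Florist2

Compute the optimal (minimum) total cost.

Optimal allocation:
  A→Florist1: 65 × 2 = 130
  A→Florist2: 5 × 4 = 20
  B→Florist2: 30 × 5 = 150
  C→Florist1: 50 × 5 = 250
Total = 130 + 20 + 150 + 250 = 550.

550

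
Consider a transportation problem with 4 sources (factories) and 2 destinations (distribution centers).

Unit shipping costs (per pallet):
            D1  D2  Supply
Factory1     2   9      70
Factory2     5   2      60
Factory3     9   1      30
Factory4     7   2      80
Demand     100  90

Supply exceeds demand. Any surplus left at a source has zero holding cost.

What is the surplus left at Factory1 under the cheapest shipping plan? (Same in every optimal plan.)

An optimal plan:
  Factory1->D1: 70 pallets
  Factory2->D1: 30 pallets
  Factory2->D2: 30 pallets
  Factory3->D2: 30 pallets
  Factory4->D2: 30 pallets
Total cost = 440.
Factory1 ships 70 of its 70, leaving 0.

0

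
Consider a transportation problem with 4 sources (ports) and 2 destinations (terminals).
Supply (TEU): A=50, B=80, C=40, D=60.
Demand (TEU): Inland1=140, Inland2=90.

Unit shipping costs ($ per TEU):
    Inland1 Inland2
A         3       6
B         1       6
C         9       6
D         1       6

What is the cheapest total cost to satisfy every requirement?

680

An optimal shipping plan:
  A→Inland2: 50 TEU
  B→Inland1: 80 TEU
  C→Inland2: 40 TEU
  D→Inland1: 60 TEU
Total cost = $680.
(Supply check: A ships 50; B ships 80; C ships 40; D ships 60.)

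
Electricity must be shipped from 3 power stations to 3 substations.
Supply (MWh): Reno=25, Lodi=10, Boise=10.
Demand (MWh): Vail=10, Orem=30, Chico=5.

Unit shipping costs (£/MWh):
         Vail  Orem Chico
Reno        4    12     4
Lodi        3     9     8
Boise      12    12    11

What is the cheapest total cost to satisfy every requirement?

One minimum-cost allocation:
  Reno→Vail: 10 × £4 = £40
  Reno→Orem: 10 × £12 = £120
  Reno→Chico: 5 × £4 = £20
  Lodi→Orem: 10 × £9 = £90
  Boise→Orem: 10 × £12 = £120
Total = 40 + 120 + 20 + 90 + 120 = £390.
(Supply check: Reno ships 25; Lodi ships 10; Boise ships 10.)

390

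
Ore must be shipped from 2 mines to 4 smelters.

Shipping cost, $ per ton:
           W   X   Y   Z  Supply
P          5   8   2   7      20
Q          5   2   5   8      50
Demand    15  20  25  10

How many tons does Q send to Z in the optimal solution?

10

The minimum-cost plan:
  P–Y: 20 tons
  Q–W: 15 tons
  Q–X: 20 tons
  Q–Y: 5 tons
  Q–Z: 10 tons
Total cost = $260.
So Q→Z carries 10 tons.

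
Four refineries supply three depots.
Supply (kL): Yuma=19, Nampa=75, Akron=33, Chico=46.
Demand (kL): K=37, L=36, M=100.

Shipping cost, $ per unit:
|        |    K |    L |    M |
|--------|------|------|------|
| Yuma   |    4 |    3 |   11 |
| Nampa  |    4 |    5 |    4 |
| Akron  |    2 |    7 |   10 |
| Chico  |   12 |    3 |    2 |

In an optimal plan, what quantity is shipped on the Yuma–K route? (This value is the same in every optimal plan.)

The minimum-cost plan:
  Yuma->L: 19 kL
  Nampa->K: 4 kL
  Nampa->L: 17 kL
  Nampa->M: 54 kL
  Akron->K: 33 kL
  Chico->M: 46 kL
Total cost = $532.
The route Yuma→K is not used.

0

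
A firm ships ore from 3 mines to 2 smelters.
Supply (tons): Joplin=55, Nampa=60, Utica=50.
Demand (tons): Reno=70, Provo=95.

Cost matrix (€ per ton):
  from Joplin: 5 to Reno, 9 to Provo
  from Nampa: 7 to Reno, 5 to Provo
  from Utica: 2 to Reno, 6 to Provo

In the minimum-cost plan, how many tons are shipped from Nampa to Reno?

Optimal shipments:
  Joplin->Reno: 55 × €5 = €275
  Nampa->Provo: 60 × €5 = €300
  Utica->Reno: 15 × €2 = €30
  Utica->Provo: 35 × €6 = €210
Total cost = €815.
The route Nampa→Reno is not used.

0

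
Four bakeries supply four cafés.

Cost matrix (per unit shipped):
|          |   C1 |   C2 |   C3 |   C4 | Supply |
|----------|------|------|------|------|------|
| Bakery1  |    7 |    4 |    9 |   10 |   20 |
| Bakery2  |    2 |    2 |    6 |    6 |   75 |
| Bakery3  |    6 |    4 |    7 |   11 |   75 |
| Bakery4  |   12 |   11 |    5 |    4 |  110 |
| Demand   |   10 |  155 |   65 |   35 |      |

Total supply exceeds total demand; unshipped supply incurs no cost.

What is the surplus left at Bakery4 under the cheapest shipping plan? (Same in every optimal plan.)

10

Minimum-cost shipments:
  Bakery1–C2: 20 × 4 = 80
  Bakery2–C1: 10 × 2 = 20
  Bakery2–C2: 65 × 2 = 130
  Bakery3–C2: 70 × 4 = 280
  Bakery4–C3: 65 × 5 = 325
  Bakery4–C4: 35 × 4 = 140
Total cost = 975.
Bakery4 ships 100 of its 110, leaving 10.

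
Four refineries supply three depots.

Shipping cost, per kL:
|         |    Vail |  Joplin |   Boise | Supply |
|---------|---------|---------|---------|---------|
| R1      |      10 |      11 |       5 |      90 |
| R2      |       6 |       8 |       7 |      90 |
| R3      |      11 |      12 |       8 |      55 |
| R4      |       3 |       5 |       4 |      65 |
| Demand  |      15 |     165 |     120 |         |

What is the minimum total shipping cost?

2005

Optimal allocation:
  R1–Boise: 90 × 5 = 450
  R2–Joplin: 90 × 8 = 720
  R3–Joplin: 25 × 12 = 300
  R3–Boise: 30 × 8 = 240
  R4–Vail: 15 × 3 = 45
  R4–Joplin: 50 × 5 = 250
Total = 450 + 720 + 300 + 240 + 45 + 250 = 2005.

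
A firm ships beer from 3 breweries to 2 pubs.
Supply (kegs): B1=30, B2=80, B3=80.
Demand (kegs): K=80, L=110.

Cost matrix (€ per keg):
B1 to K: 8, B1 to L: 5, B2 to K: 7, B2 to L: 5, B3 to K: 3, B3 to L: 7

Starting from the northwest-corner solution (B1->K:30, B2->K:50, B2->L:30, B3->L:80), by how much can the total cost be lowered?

510

Current plan cost = 30·8 + 50·7 + 30·5 + 80·7 = €1300.
Optimal plan:
  B1 to L: 30 × €5 = €150
  B2 to L: 80 × €5 = €400
  B3 to K: 80 × €3 = €240
Optimal cost = €790.
Saving = 1300 − 790 = €510.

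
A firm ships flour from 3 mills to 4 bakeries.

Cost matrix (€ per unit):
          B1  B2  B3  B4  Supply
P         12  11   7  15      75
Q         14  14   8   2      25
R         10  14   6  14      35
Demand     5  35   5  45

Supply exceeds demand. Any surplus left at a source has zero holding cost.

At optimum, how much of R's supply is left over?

5

An optimal plan:
  P–B2: 35 × €11 = €385
  Q–B4: 25 × €2 = €50
  R–B1: 5 × €10 = €50
  R–B3: 5 × €6 = €30
  R–B4: 20 × €14 = €280
Total cost = €795.
R ships 30 of its 35, leaving 5.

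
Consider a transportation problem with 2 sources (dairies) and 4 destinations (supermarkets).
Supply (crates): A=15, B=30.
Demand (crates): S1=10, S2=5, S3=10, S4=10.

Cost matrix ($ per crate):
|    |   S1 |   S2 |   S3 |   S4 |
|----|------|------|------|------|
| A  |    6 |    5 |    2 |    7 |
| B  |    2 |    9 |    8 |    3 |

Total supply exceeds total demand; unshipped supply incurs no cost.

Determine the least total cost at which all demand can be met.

A cheapest plan:
  A–S2: 5 crates
  A–S3: 10 crates
  B–S1: 10 crates
  B–S4: 10 crates
Total cost = $95.
(Supply check: A ships 15; B ships 20.)

95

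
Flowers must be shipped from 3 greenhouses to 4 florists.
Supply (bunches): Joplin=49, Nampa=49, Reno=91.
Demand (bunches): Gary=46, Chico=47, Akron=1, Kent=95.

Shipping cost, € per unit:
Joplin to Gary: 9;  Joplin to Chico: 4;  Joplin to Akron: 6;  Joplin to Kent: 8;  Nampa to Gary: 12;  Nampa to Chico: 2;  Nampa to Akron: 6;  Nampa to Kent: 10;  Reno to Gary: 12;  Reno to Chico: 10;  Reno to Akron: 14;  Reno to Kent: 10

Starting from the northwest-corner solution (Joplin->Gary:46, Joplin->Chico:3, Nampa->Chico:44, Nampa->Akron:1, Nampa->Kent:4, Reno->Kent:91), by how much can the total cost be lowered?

12

Current plan cost = 46·9 + 3·4 + 44·2 + 1·6 + 4·10 + 91·10 = €1470.
Optimal plan:
  Joplin→Gary: 46 × €9 = €414
  Joplin→Kent: 3 × €8 = €24
  Nampa→Chico: 47 × €2 = €94
  Nampa→Akron: 1 × €6 = €6
  Nampa→Kent: 1 × €10 = €10
  Reno→Kent: 91 × €10 = €910
Optimal cost = €1458.
Saving = 1470 − 1458 = €12.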